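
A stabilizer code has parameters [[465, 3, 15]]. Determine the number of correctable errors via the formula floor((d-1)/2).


Code parameters: [[465, 3, 15]], distance d = 15.
Number of correctable errors = floor((d-1)/2)
= floor((15 - 1)/2)
= floor(14/2)
= 7

7


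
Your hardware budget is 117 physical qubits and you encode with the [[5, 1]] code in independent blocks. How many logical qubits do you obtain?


Each code block uses 5 physical qubits for 1 logical qubit(s).
Number of complete blocks = floor(117 / 5) = 23
Logical qubits = 23 * 1
= 23

23


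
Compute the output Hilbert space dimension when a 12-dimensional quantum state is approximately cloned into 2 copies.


Output space = H^(tensor 2) where dim(H) = 12
dim = 12^2
= 144

144


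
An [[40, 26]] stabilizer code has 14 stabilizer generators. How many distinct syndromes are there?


Each stabilizer generator gives a binary (+1 or -1) measurement outcome.
With 14 independent generators:
Total syndromes = 2^14
= 16384

16384


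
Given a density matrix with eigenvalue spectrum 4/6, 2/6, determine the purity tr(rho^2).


tr(rho^2) = sum of eigenvalues squared
= (4/6)^2 + (2/6)^2
= (16 + 4) / 36
= 20/36
= 0.5556

0.5556


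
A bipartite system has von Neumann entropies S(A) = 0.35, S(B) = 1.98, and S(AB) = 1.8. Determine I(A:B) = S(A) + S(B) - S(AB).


I(A:B) = S(A) + S(B) - S(AB)
= 0.35 + 1.98 - 1.8
= 0.5300

0.5300


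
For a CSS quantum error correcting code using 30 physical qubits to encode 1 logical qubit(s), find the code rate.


Code rate R = k/n
= 1/30
= 0.0333

0.0333


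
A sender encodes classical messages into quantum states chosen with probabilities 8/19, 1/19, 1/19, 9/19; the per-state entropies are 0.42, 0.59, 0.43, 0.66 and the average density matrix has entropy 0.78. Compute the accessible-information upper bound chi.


chi = S(rho) - sum_i p_i * S(rho_i)
Weighted entropy = 8/19 * 0.42 + 1/19 * 0.59 + 1/19 * 0.43 + 9/19 * 0.66
= 0.5432
chi = 0.78 - 0.5432
= 0.2368

0.2368


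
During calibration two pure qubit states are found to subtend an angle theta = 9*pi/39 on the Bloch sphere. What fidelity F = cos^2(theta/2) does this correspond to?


For states separated by angle theta on Bloch sphere:
F = cos^2(theta/2)
theta = 9*pi/39 = 0.7250
theta/2 = 0.3625
cos(theta/2) = 0.9350
F = 0.8743

0.8743


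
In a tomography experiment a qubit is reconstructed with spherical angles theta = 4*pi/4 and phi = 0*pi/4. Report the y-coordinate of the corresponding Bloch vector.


theta = 3.1416, phi = 0.0000
r_y = sin(theta)*sin(phi) = 0.0000 * 0.0000
r_y = 0.0000

0.0000


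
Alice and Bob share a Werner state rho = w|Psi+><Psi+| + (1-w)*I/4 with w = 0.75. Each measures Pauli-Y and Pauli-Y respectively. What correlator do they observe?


|Psi+> = (|01> + |10>)/sqrt(2)
For the pure Bell state, <Y_A Y_B> = +1 (Bell-state Pauli correlator).
The maximally-mixed part I/4 has tr(I/4 * P tensor P) = 0 for any traceless Pauli P.
So <Y_A Y_B>_rho = w * (+1) + (1 - w) * 0
= 0.75 * (+1)
= 0.7500

0.7500


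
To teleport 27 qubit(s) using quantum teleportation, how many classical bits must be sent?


Quantum teleportation requires 2 classical bits per qubit teleported.
27 qubit(s) -> 2 * 27 = 54 classical bits

54


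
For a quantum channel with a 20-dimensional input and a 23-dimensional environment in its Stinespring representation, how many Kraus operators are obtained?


Tracing out the environment in an orthonormal basis {|i>_E} gives Kraus operators K_i = <i|_E U |0>_E.
Number of Kraus operators = dim(H_env) = d_env
= 23

23


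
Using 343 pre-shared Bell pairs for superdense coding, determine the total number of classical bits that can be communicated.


Superdense coding allows 2 classical bits per shared entangled pair.
343 pair(s) -> 2 * 343 = 686 classical bits

686


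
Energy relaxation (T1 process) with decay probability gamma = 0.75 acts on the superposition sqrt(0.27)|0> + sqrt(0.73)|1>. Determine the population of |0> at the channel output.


For amplitude damping with parameter gamma on state sqrt(a)|0> + sqrt(b)|1>:
alpha^2 = 0.27, beta^2 = 0.73
P(|0>) = alpha^2 + gamma * beta^2
= 0.27 + 0.75 * 0.73
= 0.27 + 0.5475
= 0.8175

0.8175


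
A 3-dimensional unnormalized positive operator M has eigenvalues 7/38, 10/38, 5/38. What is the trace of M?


tr(M) = sum of eigenvalues
= 7/38 + 10/38 + 5/38
= 22/38
= 0.5789

0.5789


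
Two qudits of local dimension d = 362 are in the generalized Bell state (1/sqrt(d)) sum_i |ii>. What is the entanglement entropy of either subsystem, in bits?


For a maximally entangled state in d x d:
S = log2(d) = log2(362)
= 8.4998

8.4998


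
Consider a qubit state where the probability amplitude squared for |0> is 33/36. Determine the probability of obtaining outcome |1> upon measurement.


|alpha|^2 = 33/36 = 0.9167
|beta|^2 = 1 - 33/36 = 3/36 = 0.0833
P(|1>) = |beta|^2 = 0.0833

0.0833


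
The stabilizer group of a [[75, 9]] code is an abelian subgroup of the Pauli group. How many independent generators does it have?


For an [[n,k]] stabilizer code:
Number of stabilizer generators = n - k
= 75 - 9
= 66

66


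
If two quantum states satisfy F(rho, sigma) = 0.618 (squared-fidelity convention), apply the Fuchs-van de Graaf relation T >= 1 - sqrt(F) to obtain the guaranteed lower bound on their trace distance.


Fuchs-van de Graaf (squared-fidelity convention): 1 - sqrt(F) <= T <= sqrt(1 - F).
Lower bound: T >= 1 - sqrt(F)
sqrt(F) = sqrt(0.618) = 0.7861
T >= 1 - 0.7861
T >= 0.2139

0.2139


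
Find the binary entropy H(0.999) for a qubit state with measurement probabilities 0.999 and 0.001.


S = -p*log2(p) - (1-p)*log2(1-p)
p = 0.9990, 1-p = 0.0010
= -0.9990 * log2(0.9990) - 0.0010 * log2(0.0010)
= -(-0.0014) - (-0.0100)
= 0.0114

0.0114


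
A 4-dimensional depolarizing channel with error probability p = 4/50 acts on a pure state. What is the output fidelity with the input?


F = (1-p) + p/d
= (1 - 0.0800) + 0.0800/4
= 0.9200 + 0.0200
= 0.9400

0.9400


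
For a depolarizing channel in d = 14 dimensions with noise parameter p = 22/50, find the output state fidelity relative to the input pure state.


F = (1-p) + p/d
= (1 - 0.4400) + 0.4400/14
= 0.5600 + 0.0314
= 0.5914

0.5914


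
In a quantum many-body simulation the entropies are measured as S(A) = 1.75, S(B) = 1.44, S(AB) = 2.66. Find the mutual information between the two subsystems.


I(A:B) = S(A) + S(B) - S(AB)
= 1.75 + 1.44 - 2.66
= 0.5300

0.5300


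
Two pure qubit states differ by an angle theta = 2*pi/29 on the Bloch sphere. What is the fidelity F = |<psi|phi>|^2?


For states separated by angle theta on Bloch sphere:
F = cos^2(theta/2)
theta = 2*pi/29 = 0.2167
theta/2 = 0.1083
cos(theta/2) = 0.9941
F = 0.9883

0.9883


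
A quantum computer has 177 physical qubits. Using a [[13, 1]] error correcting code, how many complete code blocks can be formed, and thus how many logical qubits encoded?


Each code block uses 13 physical qubits for 1 logical qubit(s).
Number of complete blocks = floor(177 / 13) = 13
Logical qubits = 13 * 1
= 13

13


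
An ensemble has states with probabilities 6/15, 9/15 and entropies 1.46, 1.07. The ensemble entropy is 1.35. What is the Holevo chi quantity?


chi = S(rho) - sum_i p_i * S(rho_i)
Weighted entropy = 6/15 * 1.46 + 9/15 * 1.07
= 1.2260
chi = 1.35 - 1.2260
= 0.1240

0.1240


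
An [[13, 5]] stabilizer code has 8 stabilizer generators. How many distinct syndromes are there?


Each stabilizer generator gives a binary (+1 or -1) measurement outcome.
With 8 independent generators:
Total syndromes = 2^8
= 256

256


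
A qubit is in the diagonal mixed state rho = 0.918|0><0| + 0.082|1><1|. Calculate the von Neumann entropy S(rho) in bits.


S = -p*log2(p) - (1-p)*log2(1-p)
p = 0.9180, 1-p = 0.0820
= -0.9180 * log2(0.9180) - 0.0820 * log2(0.0820)
= -(-0.1133) - (-0.2959)
= 0.4092

0.4092


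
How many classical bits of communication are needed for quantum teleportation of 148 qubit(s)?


Quantum teleportation requires 2 classical bits per qubit teleported.
148 qubit(s) -> 2 * 148 = 296 classical bits

296


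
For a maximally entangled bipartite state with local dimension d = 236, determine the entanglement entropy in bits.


For a maximally entangled state in d x d:
S = log2(d) = log2(236)
= 7.8826

7.8826


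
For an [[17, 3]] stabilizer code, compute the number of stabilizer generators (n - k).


For an [[n,k]] stabilizer code:
Number of stabilizer generators = n - k
= 17 - 3
= 14

14


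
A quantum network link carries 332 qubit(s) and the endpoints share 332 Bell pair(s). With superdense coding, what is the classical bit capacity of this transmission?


Superdense coding allows 2 classical bits per shared entangled pair.
332 pair(s) -> 2 * 332 = 664 classical bits

664


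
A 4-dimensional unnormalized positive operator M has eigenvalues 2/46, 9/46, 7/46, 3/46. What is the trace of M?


tr(M) = sum of eigenvalues
= 2/46 + 9/46 + 7/46 + 3/46
= 21/46
= 0.4565

0.4565


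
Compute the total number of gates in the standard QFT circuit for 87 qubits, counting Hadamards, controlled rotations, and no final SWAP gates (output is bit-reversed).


Hadamard gates: 87
Controlled rotations: n*(n-1)/2 = 87*86/2 = 3741
SWAP gates: 0 (omitted)
Total = 87 + 3741
= 3828

3828


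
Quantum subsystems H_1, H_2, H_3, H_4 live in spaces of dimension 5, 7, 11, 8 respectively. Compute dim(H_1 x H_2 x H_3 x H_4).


dim(H_1 x H_2 x H_3 x H_4) = 5 * 7 * 11 * 8
= 35 * 11 * 8
= 385 * 8
= 3080

3080


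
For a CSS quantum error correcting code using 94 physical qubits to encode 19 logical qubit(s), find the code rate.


Code rate R = k/n
= 19/94
= 0.2021

0.2021


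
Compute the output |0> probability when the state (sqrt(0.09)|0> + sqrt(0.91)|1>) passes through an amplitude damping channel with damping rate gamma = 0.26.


For amplitude damping with parameter gamma on state sqrt(a)|0> + sqrt(b)|1>:
alpha^2 = 0.09, beta^2 = 0.91
P(|0>) = alpha^2 + gamma * beta^2
= 0.09 + 0.26 * 0.91
= 0.09 + 0.2366
= 0.3266

0.3266


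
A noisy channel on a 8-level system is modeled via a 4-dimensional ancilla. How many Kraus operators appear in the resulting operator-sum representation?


Tracing out the environment in an orthonormal basis {|i>_E} gives Kraus operators K_i = <i|_E U |0>_E.
Number of Kraus operators = dim(H_env) = d_env
= 4

4


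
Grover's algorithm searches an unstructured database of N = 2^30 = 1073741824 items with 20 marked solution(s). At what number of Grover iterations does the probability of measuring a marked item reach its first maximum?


After j Grover iterations the success probability is P(j) = sin^2((2j+1)*theta), where sin(theta) = sqrt(k/N).
N = 2^30 = 1073741824, k = 20
sin(theta) = sqrt(k/N) = 0.0001364787584
theta = arcsin(sqrt(k/N)) = 0.0001364787588 rad
P(j) reaches its first maximum when (2j+1)*theta is as close as possible to pi/2, i.e. j = round(pi/(4*theta) - 1/2).
pi/(4*theta) - 1/2 = 5754.2282
(For comparison, the common estimate pi/4 * sqrt(N/k) = 5754.7282; the exact maximiser is used here.)
Optimal iterations = 5754

5754


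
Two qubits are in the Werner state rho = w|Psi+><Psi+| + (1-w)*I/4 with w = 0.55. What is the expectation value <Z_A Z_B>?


|Psi+> = (|01> + |10>)/sqrt(2)
For the pure Bell state, <Z_A Z_B> = -1 (Bell-state Pauli correlator).
The maximally-mixed part I/4 has tr(I/4 * P tensor P) = 0 for any traceless Pauli P.
So <Z_A Z_B>_rho = w * (-1) + (1 - w) * 0
= 0.55 * (-1)
= -0.5500

-0.5500


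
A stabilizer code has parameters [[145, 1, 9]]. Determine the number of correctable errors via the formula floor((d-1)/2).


Code parameters: [[145, 1, 9]], distance d = 9.
Number of correctable errors = floor((d-1)/2)
= floor((9 - 1)/2)
= floor(8/2)
= 4

4


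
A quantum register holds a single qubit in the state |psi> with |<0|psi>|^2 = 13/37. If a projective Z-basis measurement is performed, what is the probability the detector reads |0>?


|alpha|^2 = 13/37 = 0.3514
|beta|^2 = 1 - 13/37 = 24/37 = 0.6486
P(|0>) = |alpha|^2 = 0.3514

0.3514


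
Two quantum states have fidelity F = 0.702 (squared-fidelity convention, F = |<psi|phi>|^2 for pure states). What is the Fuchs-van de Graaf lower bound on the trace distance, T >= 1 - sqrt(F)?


Fuchs-van de Graaf (squared-fidelity convention): 1 - sqrt(F) <= T <= sqrt(1 - F).
Lower bound: T >= 1 - sqrt(F)
sqrt(F) = sqrt(0.702) = 0.8379
T >= 1 - 0.8379
T >= 0.1621

0.1621


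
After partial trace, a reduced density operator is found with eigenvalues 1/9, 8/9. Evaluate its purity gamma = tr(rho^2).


tr(rho^2) = sum of eigenvalues squared
= (1/9)^2 + (8/9)^2
= (1 + 64) / 81
= 65/81
= 0.8025

0.8025


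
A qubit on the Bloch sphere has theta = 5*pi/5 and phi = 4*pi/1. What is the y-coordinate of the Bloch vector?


theta = 3.1416, phi = 12.5664
r_y = sin(theta)*sin(phi) = 0.0000 * 0.0000
r_y = 0.0000

0.0000


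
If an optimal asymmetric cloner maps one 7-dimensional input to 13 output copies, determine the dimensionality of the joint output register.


Output space = H^(tensor 13) where dim(H) = 7
dim = 7^13
= 49 (after 2 factors)
= 343 (after 3 factors)
= 2401 (after 4 factors)
= 16807 (after 5 factors)
= 117649 (after 6 factors)
= 823543 (after 7 factors)
= 5764801 (after 8 factors)
= 40353607 (after 9 factors)
= 282475249 (after 10 factors)
= 1977326743 (after 11 factors)
= 13841287201 (after 12 factors)
= 96889010407 (after 13 factors)
= 96889010407

96889010407


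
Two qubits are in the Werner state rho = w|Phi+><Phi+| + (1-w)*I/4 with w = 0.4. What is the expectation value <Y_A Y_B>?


|Phi+> = (|00> + |11>)/sqrt(2)
For the pure Bell state, <Y_A Y_B> = -1 (Bell-state Pauli correlator).
The maximally-mixed part I/4 has tr(I/4 * P tensor P) = 0 for any traceless Pauli P.
So <Y_A Y_B>_rho = w * (-1) + (1 - w) * 0
= 0.4 * (-1)
= -0.4000

-0.4000


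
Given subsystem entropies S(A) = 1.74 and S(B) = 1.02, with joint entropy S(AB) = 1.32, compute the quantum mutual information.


I(A:B) = S(A) + S(B) - S(AB)
= 1.74 + 1.02 - 1.32
= 1.4400

1.4400


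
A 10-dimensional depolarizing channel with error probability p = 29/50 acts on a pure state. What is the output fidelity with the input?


F = (1-p) + p/d
= (1 - 0.5800) + 0.5800/10
= 0.4200 + 0.0580
= 0.4780

0.4780


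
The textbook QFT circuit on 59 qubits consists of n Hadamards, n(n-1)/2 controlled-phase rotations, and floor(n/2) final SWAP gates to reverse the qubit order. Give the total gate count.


Hadamard gates: 59
Controlled rotations: n*(n-1)/2 = 59*58/2 = 1711
SWAP gates: floor(n/2) = floor(59/2) = 29
Total = 59 + 1711 + 29
= 1799

1799


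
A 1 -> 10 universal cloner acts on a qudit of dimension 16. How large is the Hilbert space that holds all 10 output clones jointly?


Output space = H^(tensor 10) where dim(H) = 16
dim = 16^10
= 256 (after 2 factors)
= 4096 (after 3 factors)
= 65536 (after 4 factors)
= 1048576 (after 5 factors)
= 16777216 (after 6 factors)
= 268435456 (after 7 factors)
= 4294967296 (after 8 factors)
= 68719476736 (after 9 factors)
= 1099511627776 (after 10 factors)
= 1099511627776

1099511627776


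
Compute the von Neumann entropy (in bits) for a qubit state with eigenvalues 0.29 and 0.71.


S = -p*log2(p) - (1-p)*log2(1-p)
p = 0.2900, 1-p = 0.7100
= -0.2900 * log2(0.2900) - 0.7100 * log2(0.7100)
= -(-0.5179) - (-0.3508)
= 0.8687

0.8687


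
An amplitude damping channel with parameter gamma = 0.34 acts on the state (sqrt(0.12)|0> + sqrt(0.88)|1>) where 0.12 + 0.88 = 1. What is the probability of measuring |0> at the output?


For amplitude damping with parameter gamma on state sqrt(a)|0> + sqrt(b)|1>:
alpha^2 = 0.12, beta^2 = 0.88
P(|0>) = alpha^2 + gamma * beta^2
= 0.12 + 0.34 * 0.88
= 0.12 + 0.2992
= 0.4192

0.4192


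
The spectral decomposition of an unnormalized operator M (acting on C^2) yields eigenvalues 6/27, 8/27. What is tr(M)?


tr(M) = sum of eigenvalues
= 6/27 + 8/27
= 14/27
= 0.5185

0.5185


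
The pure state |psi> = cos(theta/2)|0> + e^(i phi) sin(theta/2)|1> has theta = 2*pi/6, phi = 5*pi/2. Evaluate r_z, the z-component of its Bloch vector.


theta = 1.0472, phi = 7.8540
r_z = cos(theta) = 0.5000

0.5000


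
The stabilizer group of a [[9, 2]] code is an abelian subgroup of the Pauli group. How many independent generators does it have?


For an [[n,k]] stabilizer code:
Number of stabilizer generators = n - k
= 9 - 2
= 7

7


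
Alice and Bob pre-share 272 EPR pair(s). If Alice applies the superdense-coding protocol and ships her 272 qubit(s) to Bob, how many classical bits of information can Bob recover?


Superdense coding allows 2 classical bits per shared entangled pair.
272 pair(s) -> 2 * 272 = 544 classical bits

544


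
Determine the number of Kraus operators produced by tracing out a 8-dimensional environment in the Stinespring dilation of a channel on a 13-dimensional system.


Tracing out the environment in an orthonormal basis {|i>_E} gives Kraus operators K_i = <i|_E U |0>_E.
Number of Kraus operators = dim(H_env) = d_env
= 8

8


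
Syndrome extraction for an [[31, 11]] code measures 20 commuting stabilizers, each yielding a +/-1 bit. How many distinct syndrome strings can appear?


Each stabilizer generator gives a binary (+1 or -1) measurement outcome.
With 20 independent generators:
Total syndromes = 2^20
= 1048576

1048576


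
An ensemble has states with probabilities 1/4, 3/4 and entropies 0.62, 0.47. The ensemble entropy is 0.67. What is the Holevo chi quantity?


chi = S(rho) - sum_i p_i * S(rho_i)
Weighted entropy = 1/4 * 0.62 + 3/4 * 0.47
= 0.5075
chi = 0.67 - 0.5075
= 0.1625

0.1625


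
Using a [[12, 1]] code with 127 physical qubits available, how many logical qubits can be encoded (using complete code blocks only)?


Each code block uses 12 physical qubits for 1 logical qubit(s).
Number of complete blocks = floor(127 / 12) = 10
Logical qubits = 10 * 1
= 10

10


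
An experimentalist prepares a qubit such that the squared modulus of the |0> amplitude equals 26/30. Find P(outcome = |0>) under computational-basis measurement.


|alpha|^2 = 26/30 = 0.8667
|beta|^2 = 1 - 26/30 = 4/30 = 0.1333
P(|0>) = |alpha|^2 = 0.8667

0.8667


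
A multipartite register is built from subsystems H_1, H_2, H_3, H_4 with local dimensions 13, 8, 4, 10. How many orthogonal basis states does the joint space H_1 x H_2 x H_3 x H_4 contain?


dim(H_1 x H_2 x H_3 x H_4) = 13 * 8 * 4 * 10
= 104 * 4 * 10
= 416 * 10
= 4160

4160


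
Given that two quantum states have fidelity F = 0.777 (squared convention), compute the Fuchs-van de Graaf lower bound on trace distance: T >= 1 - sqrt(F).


Fuchs-van de Graaf (squared-fidelity convention): 1 - sqrt(F) <= T <= sqrt(1 - F).
Lower bound: T >= 1 - sqrt(F)
sqrt(F) = sqrt(0.777) = 0.8815
T >= 1 - 0.8815
T >= 0.1185

0.1185


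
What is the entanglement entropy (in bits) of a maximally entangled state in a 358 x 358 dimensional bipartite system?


For a maximally entangled state in d x d:
S = log2(d) = log2(358)
= 8.4838

8.4838


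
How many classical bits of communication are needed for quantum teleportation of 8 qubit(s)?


Quantum teleportation requires 2 classical bits per qubit teleported.
8 qubit(s) -> 2 * 8 = 16 classical bits

16


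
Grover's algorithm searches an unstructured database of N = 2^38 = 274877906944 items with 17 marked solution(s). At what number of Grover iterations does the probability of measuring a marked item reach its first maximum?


After j Grover iterations the success probability is P(j) = sin^2((2j+1)*theta), where sin(theta) = sqrt(k/N).
N = 2^38 = 274877906944, k = 17
sin(theta) = sqrt(k/N) = 7.864199878e-06
theta = arcsin(sqrt(k/N)) = 7.864199878e-06 rad
P(j) reaches its first maximum when (2j+1)*theta is as close as possible to pi/2, i.e. j = round(pi/(4*theta) - 1/2).
pi/(4*theta) - 1/2 = 99869.5663
(For comparison, the common estimate pi/4 * sqrt(N/k) = 99870.0663; the exact maximiser is used here.)
Optimal iterations = 99870

99870


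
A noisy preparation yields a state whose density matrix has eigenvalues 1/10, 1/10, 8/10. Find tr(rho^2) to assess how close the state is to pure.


tr(rho^2) = sum of eigenvalues squared
= (1/10)^2 + (1/10)^2 + (8/10)^2
= (1 + 1 + 64) / 100
= 66/100
= 0.6600

0.6600


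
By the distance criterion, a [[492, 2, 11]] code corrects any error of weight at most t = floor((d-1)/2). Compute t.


Code parameters: [[492, 2, 11]], distance d = 11.
Number of correctable errors = floor((d-1)/2)
= floor((11 - 1)/2)
= floor(10/2)
= 5

5


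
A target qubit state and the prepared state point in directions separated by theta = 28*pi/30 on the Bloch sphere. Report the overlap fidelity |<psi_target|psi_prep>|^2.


For states separated by angle theta on Bloch sphere:
F = cos^2(theta/2)
theta = 28*pi/30 = 2.9322
theta/2 = 1.4661
cos(theta/2) = 0.1045
F = 0.0109

0.0109


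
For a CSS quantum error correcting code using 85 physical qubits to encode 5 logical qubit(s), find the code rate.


Code rate R = k/n
= 5/85
= 0.0588

0.0588


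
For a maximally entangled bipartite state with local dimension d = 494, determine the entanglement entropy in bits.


For a maximally entangled state in d x d:
S = log2(d) = log2(494)
= 8.9484

8.9484


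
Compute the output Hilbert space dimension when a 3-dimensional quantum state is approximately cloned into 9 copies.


Output space = H^(tensor 9) where dim(H) = 3
dim = 3^9
= 9 (after 2 factors)
= 27 (after 3 factors)
= 81 (after 4 factors)
= 243 (after 5 factors)
= 729 (after 6 factors)
= 2187 (after 7 factors)
= 6561 (after 8 factors)
= 19683 (after 9 factors)
= 19683

19683


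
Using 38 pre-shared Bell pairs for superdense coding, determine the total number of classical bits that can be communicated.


Superdense coding allows 2 classical bits per shared entangled pair.
38 pair(s) -> 2 * 38 = 76 classical bits

76


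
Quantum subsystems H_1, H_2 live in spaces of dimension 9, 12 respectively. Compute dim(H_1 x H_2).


dim(H_1 x H_2) = 9 * 12
= 108

108


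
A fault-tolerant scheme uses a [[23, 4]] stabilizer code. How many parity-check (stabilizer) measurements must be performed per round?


For an [[n,k]] stabilizer code:
Number of stabilizer generators = n - k
= 23 - 4
= 19

19


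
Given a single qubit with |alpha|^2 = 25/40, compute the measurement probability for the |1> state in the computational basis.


|alpha|^2 = 25/40 = 0.6250
|beta|^2 = 1 - 25/40 = 15/40 = 0.3750
P(|1>) = |beta|^2 = 0.3750

0.3750


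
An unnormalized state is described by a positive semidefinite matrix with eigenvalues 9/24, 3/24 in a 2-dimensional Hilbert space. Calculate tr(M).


tr(M) = sum of eigenvalues
= 9/24 + 3/24
= 12/24
= 0.5000

0.5000


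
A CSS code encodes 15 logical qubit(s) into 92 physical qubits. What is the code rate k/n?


Code rate R = k/n
= 15/92
= 0.1630

0.1630


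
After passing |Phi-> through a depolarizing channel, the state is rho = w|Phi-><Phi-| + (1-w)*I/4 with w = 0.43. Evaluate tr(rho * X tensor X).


|Phi-> = (|00> - |11>)/sqrt(2)
For the pure Bell state, <X_A X_B> = -1 (Bell-state Pauli correlator).
The maximally-mixed part I/4 has tr(I/4 * P tensor P) = 0 for any traceless Pauli P.
So <X_A X_B>_rho = w * (-1) + (1 - w) * 0
= 0.43 * (-1)
= -0.4300

-0.4300


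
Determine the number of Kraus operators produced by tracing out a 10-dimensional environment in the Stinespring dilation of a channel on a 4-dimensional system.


Tracing out the environment in an orthonormal basis {|i>_E} gives Kraus operators K_i = <i|_E U |0>_E.
Number of Kraus operators = dim(H_env) = d_env
= 10

10


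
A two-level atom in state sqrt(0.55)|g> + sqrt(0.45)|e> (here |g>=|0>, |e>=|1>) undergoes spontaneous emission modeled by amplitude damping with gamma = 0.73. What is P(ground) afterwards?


For amplitude damping with parameter gamma on state sqrt(a)|0> + sqrt(b)|1>:
alpha^2 = 0.55, beta^2 = 0.45
P(|0>) = alpha^2 + gamma * beta^2
= 0.55 + 0.73 * 0.45
= 0.55 + 0.3285
= 0.8785

0.8785


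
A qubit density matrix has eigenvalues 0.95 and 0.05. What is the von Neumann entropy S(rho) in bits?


S = -p*log2(p) - (1-p)*log2(1-p)
p = 0.9500, 1-p = 0.0500
= -0.9500 * log2(0.9500) - 0.0500 * log2(0.0500)
= -(-0.0703) - (-0.2161)
= 0.2864

0.2864


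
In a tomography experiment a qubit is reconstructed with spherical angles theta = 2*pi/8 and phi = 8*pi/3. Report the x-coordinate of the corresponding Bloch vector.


theta = 0.7854, phi = 8.3776
r_x = sin(theta)*cos(phi) = 0.7071 * -0.5000
r_x = -0.3536

-0.3536


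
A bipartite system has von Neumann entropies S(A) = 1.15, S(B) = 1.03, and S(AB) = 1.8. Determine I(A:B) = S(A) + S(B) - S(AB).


I(A:B) = S(A) + S(B) - S(AB)
= 1.15 + 1.03 - 1.8
= 0.3800

0.3800


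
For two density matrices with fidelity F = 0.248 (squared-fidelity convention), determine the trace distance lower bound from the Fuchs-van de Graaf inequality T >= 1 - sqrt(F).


Fuchs-van de Graaf (squared-fidelity convention): 1 - sqrt(F) <= T <= sqrt(1 - F).
Lower bound: T >= 1 - sqrt(F)
sqrt(F) = sqrt(0.248) = 0.4980
T >= 1 - 0.4980
T >= 0.5020

0.5020


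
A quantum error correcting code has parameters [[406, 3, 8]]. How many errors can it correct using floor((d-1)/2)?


Code parameters: [[406, 3, 8]], distance d = 8.
Number of correctable errors = floor((d-1)/2)
= floor((8 - 1)/2)
= floor(7/2)
= 3

3


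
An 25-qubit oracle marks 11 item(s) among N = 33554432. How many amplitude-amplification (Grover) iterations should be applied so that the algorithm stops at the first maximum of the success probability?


After j Grover iterations the success probability is P(j) = sin^2((2j+1)*theta), where sin(theta) = sqrt(k/N).
N = 2^25 = 33554432, k = 11
sin(theta) = sqrt(k/N) = 0.0005725605176
theta = arcsin(sqrt(k/N)) = 0.0005725605488 rad
P(j) reaches its first maximum when (2j+1)*theta is as close as possible to pi/2, i.e. j = round(pi/(4*theta) - 1/2).
pi/(4*theta) - 1/2 = 1371.2294
(For comparison, the common estimate pi/4 * sqrt(N/k) = 1371.7295; the exact maximiser is used here.)
Optimal iterations = 1371

1371


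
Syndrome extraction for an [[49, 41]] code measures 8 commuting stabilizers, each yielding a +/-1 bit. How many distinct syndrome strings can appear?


Each stabilizer generator gives a binary (+1 or -1) measurement outcome.
With 8 independent generators:
Total syndromes = 2^8
= 256

256


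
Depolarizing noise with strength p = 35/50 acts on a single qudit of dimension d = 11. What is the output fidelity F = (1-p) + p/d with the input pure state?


F = (1-p) + p/d
= (1 - 0.7000) + 0.7000/11
= 0.3000 + 0.0636
= 0.3636

0.3636


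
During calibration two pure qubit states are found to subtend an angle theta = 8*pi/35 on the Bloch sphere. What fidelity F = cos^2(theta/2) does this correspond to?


For states separated by angle theta on Bloch sphere:
F = cos^2(theta/2)
theta = 8*pi/35 = 0.7181
theta/2 = 0.3590
cos(theta/2) = 0.9362
F = 0.8765

0.8765


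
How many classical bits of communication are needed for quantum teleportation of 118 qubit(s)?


Quantum teleportation requires 2 classical bits per qubit teleported.
118 qubit(s) -> 2 * 118 = 236 classical bits

236


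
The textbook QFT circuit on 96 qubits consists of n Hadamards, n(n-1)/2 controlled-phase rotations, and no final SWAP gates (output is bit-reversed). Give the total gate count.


Hadamard gates: 96
Controlled rotations: n*(n-1)/2 = 96*95/2 = 4560
SWAP gates: 0 (omitted)
Total = 96 + 4560
= 4656

4656


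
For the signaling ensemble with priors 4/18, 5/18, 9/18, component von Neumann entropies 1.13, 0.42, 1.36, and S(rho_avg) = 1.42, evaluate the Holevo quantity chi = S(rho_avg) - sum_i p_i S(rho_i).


chi = S(rho) - sum_i p_i * S(rho_i)
Weighted entropy = 4/18 * 1.13 + 5/18 * 0.42 + 9/18 * 1.36
= 1.0478
chi = 1.42 - 1.0478
= 0.3722

0.3722


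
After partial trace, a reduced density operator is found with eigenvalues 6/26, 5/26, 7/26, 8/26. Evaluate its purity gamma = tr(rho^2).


tr(rho^2) = sum of eigenvalues squared
= (6/26)^2 + (5/26)^2 + (7/26)^2 + (8/26)^2
= (36 + 25 + 49 + 64) / 676
= 174/676
= 0.2574

0.2574


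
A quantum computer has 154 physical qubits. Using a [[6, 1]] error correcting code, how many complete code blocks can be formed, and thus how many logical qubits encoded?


Each code block uses 6 physical qubits for 1 logical qubit(s).
Number of complete blocks = floor(154 / 6) = 25
Logical qubits = 25 * 1
= 25

25


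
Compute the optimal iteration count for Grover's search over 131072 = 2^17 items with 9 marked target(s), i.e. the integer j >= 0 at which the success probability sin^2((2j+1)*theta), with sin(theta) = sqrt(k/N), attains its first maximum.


After j Grover iterations the success probability is P(j) = sin^2((2j+1)*theta), where sin(theta) = sqrt(k/N).
N = 2^17 = 131072, k = 9
sin(theta) = sqrt(k/N) = 0.008286407592
theta = arcsin(sqrt(k/N)) = 0.008286502425 rad
P(j) reaches its first maximum when (2j+1)*theta is as close as possible to pi/2, i.e. j = round(pi/(4*theta) - 1/2).
pi/(4*theta) - 1/2 = 94.2804
(For comparison, the common estimate pi/4 * sqrt(N/k) = 94.7815; the exact maximiser is used here.)
Optimal iterations = 94

94


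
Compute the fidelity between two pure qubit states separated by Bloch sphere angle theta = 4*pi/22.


For states separated by angle theta on Bloch sphere:
F = cos^2(theta/2)
theta = 4*pi/22 = 0.5712
theta/2 = 0.2856
cos(theta/2) = 0.9595
F = 0.9206

0.9206


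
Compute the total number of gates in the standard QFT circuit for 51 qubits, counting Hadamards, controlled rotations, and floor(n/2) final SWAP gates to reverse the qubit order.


Hadamard gates: 51
Controlled rotations: n*(n-1)/2 = 51*50/2 = 1275
SWAP gates: floor(n/2) = floor(51/2) = 25
Total = 51 + 1275 + 25
= 1351

1351


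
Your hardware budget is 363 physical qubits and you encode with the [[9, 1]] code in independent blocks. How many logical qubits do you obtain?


Each code block uses 9 physical qubits for 1 logical qubit(s).
Number of complete blocks = floor(363 / 9) = 40
Logical qubits = 40 * 1
= 40

40


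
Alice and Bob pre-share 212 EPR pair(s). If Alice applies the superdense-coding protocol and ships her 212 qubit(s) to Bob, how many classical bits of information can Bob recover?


Superdense coding allows 2 classical bits per shared entangled pair.
212 pair(s) -> 2 * 212 = 424 classical bits

424


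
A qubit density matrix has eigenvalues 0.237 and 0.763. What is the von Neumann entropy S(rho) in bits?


S = -p*log2(p) - (1-p)*log2(1-p)
p = 0.2370, 1-p = 0.7630
= -0.2370 * log2(0.2370) - 0.7630 * log2(0.7630)
= -(-0.4923) - (-0.2978)
= 0.7900

0.7900


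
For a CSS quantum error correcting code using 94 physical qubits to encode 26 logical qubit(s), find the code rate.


Code rate R = k/n
= 26/94
= 0.2766

0.2766


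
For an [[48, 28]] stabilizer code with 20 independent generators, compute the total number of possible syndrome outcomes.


Each stabilizer generator gives a binary (+1 or -1) measurement outcome.
With 20 independent generators:
Total syndromes = 2^20
= 1048576

1048576


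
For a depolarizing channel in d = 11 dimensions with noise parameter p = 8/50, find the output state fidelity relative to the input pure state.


F = (1-p) + p/d
= (1 - 0.1600) + 0.1600/11
= 0.8400 + 0.0145
= 0.8545

0.8545


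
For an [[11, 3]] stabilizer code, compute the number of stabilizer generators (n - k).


For an [[n,k]] stabilizer code:
Number of stabilizer generators = n - k
= 11 - 3
= 8

8


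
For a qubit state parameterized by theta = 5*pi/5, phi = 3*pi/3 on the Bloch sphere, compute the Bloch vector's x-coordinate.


theta = 3.1416, phi = 3.1416
r_x = sin(theta)*cos(phi) = 0.0000 * -1.0000
r_x = 0.0000

0.0000


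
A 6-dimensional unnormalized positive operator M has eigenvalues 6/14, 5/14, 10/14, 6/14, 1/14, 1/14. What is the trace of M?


tr(M) = sum of eigenvalues
= 6/14 + 5/14 + 10/14 + 6/14 + 1/14 + 1/14
= 29/14
= 2.0714

2.0714


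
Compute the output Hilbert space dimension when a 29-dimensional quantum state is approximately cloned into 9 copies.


Output space = H^(tensor 9) where dim(H) = 29
dim = 29^9
= 841 (after 2 factors)
= 24389 (after 3 factors)
= 707281 (after 4 factors)
= 20511149 (after 5 factors)
= 594823321 (after 6 factors)
= 17249876309 (after 7 factors)
= 500246412961 (after 8 factors)
= 14507145975869 (after 9 factors)
= 14507145975869

14507145975869


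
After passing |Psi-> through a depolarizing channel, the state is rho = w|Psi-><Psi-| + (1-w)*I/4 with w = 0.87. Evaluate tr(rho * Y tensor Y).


|Psi-> = (|01> - |10>)/sqrt(2)
For the pure Bell state, <Y_A Y_B> = -1 (Bell-state Pauli correlator).
The maximally-mixed part I/4 has tr(I/4 * P tensor P) = 0 for any traceless Pauli P.
So <Y_A Y_B>_rho = w * (-1) + (1 - w) * 0
= 0.87 * (-1)
= -0.8700

-0.8700


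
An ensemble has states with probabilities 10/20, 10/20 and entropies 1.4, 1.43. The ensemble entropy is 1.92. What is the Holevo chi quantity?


chi = S(rho) - sum_i p_i * S(rho_i)
Weighted entropy = 10/20 * 1.4 + 10/20 * 1.43
= 1.4150
chi = 1.92 - 1.4150
= 0.5050

0.5050


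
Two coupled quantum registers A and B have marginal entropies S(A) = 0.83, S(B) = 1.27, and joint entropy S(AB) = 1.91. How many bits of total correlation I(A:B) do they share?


I(A:B) = S(A) + S(B) - S(AB)
= 0.83 + 1.27 - 1.91
= 0.1900

0.1900


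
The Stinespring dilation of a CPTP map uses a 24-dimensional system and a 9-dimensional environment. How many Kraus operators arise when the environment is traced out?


Tracing out the environment in an orthonormal basis {|i>_E} gives Kraus operators K_i = <i|_E U |0>_E.
Number of Kraus operators = dim(H_env) = d_env
= 9

9


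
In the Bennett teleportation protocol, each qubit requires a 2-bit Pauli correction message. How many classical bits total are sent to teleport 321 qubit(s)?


Quantum teleportation requires 2 classical bits per qubit teleported.
321 qubit(s) -> 2 * 321 = 642 classical bits

642


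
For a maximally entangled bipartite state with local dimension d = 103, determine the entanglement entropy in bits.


For a maximally entangled state in d x d:
S = log2(d) = log2(103)
= 6.6865

6.6865


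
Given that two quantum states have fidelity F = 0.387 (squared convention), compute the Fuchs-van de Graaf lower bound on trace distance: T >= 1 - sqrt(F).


Fuchs-van de Graaf (squared-fidelity convention): 1 - sqrt(F) <= T <= sqrt(1 - F).
Lower bound: T >= 1 - sqrt(F)
sqrt(F) = sqrt(0.387) = 0.6221
T >= 1 - 0.6221
T >= 0.3779

0.3779


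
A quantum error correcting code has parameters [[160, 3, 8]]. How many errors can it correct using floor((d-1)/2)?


Code parameters: [[160, 3, 8]], distance d = 8.
Number of correctable errors = floor((d-1)/2)
= floor((8 - 1)/2)
= floor(7/2)
= 3

3


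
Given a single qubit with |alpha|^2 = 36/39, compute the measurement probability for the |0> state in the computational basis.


|alpha|^2 = 36/39 = 0.9231
|beta|^2 = 1 - 36/39 = 3/39 = 0.0769
P(|0>) = |alpha|^2 = 0.9231

0.9231


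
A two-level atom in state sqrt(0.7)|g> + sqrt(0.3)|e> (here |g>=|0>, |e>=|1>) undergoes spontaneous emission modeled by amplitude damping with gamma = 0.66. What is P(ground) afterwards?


For amplitude damping with parameter gamma on state sqrt(a)|0> + sqrt(b)|1>:
alpha^2 = 0.7, beta^2 = 0.3
P(|0>) = alpha^2 + gamma * beta^2
= 0.7 + 0.66 * 0.3
= 0.7 + 0.1980
= 0.8980

0.8980


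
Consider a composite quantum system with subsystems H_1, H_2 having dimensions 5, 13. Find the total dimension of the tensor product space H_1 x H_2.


dim(H_1 x H_2) = 5 * 13
= 65

65


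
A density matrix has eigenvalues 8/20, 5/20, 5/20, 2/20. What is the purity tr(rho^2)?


tr(rho^2) = sum of eigenvalues squared
= (8/20)^2 + (5/20)^2 + (5/20)^2 + (2/20)^2
= (64 + 25 + 25 + 4) / 400
= 118/400
= 0.2950

0.2950


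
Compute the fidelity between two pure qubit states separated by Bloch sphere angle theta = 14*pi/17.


For states separated by angle theta on Bloch sphere:
F = cos^2(theta/2)
theta = 14*pi/17 = 2.5872
theta/2 = 1.2936
cos(theta/2) = 0.2737
F = 0.0749

0.0749


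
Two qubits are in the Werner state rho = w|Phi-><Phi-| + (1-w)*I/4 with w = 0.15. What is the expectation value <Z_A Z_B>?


|Phi-> = (|00> - |11>)/sqrt(2)
For the pure Bell state, <Z_A Z_B> = +1 (Bell-state Pauli correlator).
The maximally-mixed part I/4 has tr(I/4 * P tensor P) = 0 for any traceless Pauli P.
So <Z_A Z_B>_rho = w * (+1) + (1 - w) * 0
= 0.15 * (+1)
= 0.1500

0.1500


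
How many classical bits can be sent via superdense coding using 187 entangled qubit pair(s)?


Superdense coding allows 2 classical bits per shared entangled pair.
187 pair(s) -> 2 * 187 = 374 classical bits

374


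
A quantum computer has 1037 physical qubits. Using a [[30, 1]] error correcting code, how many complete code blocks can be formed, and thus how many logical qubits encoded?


Each code block uses 30 physical qubits for 1 logical qubit(s).
Number of complete blocks = floor(1037 / 30) = 34
Logical qubits = 34 * 1
= 34

34


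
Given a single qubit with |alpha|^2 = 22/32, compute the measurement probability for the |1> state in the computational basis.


|alpha|^2 = 22/32 = 0.6875
|beta|^2 = 1 - 22/32 = 10/32 = 0.3125
P(|1>) = |beta|^2 = 0.3125

0.3125


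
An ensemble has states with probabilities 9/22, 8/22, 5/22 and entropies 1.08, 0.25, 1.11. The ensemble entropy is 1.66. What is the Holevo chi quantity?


chi = S(rho) - sum_i p_i * S(rho_i)
Weighted entropy = 9/22 * 1.08 + 8/22 * 0.25 + 5/22 * 1.11
= 0.7850
chi = 1.66 - 0.7850
= 0.8750

0.8750


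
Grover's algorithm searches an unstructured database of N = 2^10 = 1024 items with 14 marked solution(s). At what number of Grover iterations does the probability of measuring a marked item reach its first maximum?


After j Grover iterations the success probability is P(j) = sin^2((2j+1)*theta), where sin(theta) = sqrt(k/N).
N = 2^10 = 1024, k = 14
sin(theta) = sqrt(k/N) = 0.1169267933
theta = arcsin(sqrt(k/N)) = 0.1171948808 rad
P(j) reaches its first maximum when (2j+1)*theta is as close as possible to pi/2, i.e. j = round(pi/(4*theta) - 1/2).
pi/(4*theta) - 1/2 = 6.2016
(For comparison, the common estimate pi/4 * sqrt(N/k) = 6.7170; the exact maximiser is used here.)
Optimal iterations = 6

6


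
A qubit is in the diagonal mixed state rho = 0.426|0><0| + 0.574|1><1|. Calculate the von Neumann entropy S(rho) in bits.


S = -p*log2(p) - (1-p)*log2(1-p)
p = 0.4260, 1-p = 0.5740
= -0.4260 * log2(0.4260) - 0.5740 * log2(0.5740)
= -(-0.5244) - (-0.4597)
= 0.9841

0.9841


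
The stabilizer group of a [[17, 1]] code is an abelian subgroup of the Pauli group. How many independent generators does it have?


For an [[n,k]] stabilizer code:
Number of stabilizer generators = n - k
= 17 - 1
= 16

16


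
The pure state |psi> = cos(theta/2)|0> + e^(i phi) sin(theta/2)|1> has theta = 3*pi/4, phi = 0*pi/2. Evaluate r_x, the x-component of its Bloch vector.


theta = 2.3562, phi = 0.0000
r_x = sin(theta)*cos(phi) = 0.7071 * 1.0000
r_x = 0.7071

0.7071


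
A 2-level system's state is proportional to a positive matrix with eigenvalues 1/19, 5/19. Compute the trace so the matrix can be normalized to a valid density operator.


tr(M) = sum of eigenvalues
= 1/19 + 5/19
= 6/19
= 0.3158

0.3158


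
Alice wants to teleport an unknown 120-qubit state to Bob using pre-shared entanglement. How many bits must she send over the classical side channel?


Quantum teleportation requires 2 classical bits per qubit teleported.
120 qubit(s) -> 2 * 120 = 240 classical bits

240
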